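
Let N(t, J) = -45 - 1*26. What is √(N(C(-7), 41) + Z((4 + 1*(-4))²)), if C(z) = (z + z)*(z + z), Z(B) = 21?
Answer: 5*I*√2 ≈ 7.0711*I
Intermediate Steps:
C(z) = 4*z² (C(z) = (2*z)*(2*z) = 4*z²)
N(t, J) = -71 (N(t, J) = -45 - 26 = -71)
√(N(C(-7), 41) + Z((4 + 1*(-4))²)) = √(-71 + 21) = √(-50) = 5*I*√2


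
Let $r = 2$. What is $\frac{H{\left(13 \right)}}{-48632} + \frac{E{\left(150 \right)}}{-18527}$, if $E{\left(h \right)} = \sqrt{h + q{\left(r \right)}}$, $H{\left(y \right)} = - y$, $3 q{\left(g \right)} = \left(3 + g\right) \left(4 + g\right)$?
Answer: $\frac{13}{48632} - \frac{4 \sqrt{10}}{18527} \approx -0.00041543$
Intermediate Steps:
$q{\left(g \right)} = \frac{\left(3 + g\right) \left(4 + g\right)}{3}$
$E{\left(h \right)} = \sqrt{10 + h}$ ($E{\left(h \right)} = \sqrt{h + \left(4 + \frac{2^{2}}{3} + \frac{7}{3} \cdot 2\right)} = \sqrt{h + \left(4 + \frac{1}{3} \cdot 4 + \frac{14}{3}\right)} = \sqrt{h + \left(4 + \frac{4}{3} + \frac{14}{3}\right)} = \sqrt{h + 10} = \sqrt{10 + h}$)
$\frac{H{\left(13 \right)}}{-48632} + \frac{E{\left(150 \right)}}{-18527} = \frac{\left(-1\right) 13}{-48632} + \frac{\sqrt{10 + 150}}{-18527} = \left(-13\right) \left(- \frac{1}{48632}\right) + \sqrt{160} \left(- \frac{1}{18527}\right) = \frac{13}{48632} + 4 \sqrt{10} \left(- \frac{1}{18527}\right) = \frac{13}{48632} - \frac{4 \sqrt{10}}{18527}$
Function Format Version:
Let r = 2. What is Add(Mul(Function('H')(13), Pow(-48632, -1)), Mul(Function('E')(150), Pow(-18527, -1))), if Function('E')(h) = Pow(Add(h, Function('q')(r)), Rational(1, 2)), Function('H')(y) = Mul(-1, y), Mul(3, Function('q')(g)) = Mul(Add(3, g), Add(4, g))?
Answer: Add(Rational(13, 48632), Mul(Rational(-4, 18527), Pow(10, Rational(1, 2)))) ≈ -0.00041543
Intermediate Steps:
Function('q')(g) = Mul(Rational(1, 3), Add(3, g), Add(4, g)) (Function('q')(g) = Mul(Rational(1, 3), Mul(Add(3, g), Add(4, g))) = Mul(Rational(1, 3), Add(3, g), Add(4, g)))
Function('E')(h) = Pow(Add(10, h), Rational(1, 2)) (Function('E')(h) = Pow(Add(h, Add(4, Mul(Rational(1, 3), Pow(2, 2)), Mul(Rational(7, 3), 2))), Rational(1, 2)) = Pow(Add(h, Add(4, Mul(Rational(1, 3), 4), Rational(14, 3))), Rational(1, 2)) = Pow(Add(h, Add(4, Rational(4, 3), Rational(14, 3))), Rational(1, 2)) = Pow(Add(h, 10), Rational(1, 2)) = Pow(Add(10, h), Rational(1, 2)))
Add(Mul(Function('H')(13), Pow(-48632, -1)), Mul(Function('E')(150), Pow(-18527, -1))) = Add(Mul(Mul(-1, 13), Pow(-48632, -1)), Mul(Pow(Add(10, 150), Rational(1, 2)), Pow(-18527, -1))) = Add(Mul(-13, Rational(-1, 48632)), Mul(Pow(160, Rational(1, 2)), Rational(-1, 18527))) = Add(Rational(13, 48632), Mul(Mul(4, Pow(10, Rational(1, 2))), Rational(-1, 18527))) = Add(Rational(13, 48632), Mul(Rational(-4, 18527), Pow(10, Rational(1, 2))))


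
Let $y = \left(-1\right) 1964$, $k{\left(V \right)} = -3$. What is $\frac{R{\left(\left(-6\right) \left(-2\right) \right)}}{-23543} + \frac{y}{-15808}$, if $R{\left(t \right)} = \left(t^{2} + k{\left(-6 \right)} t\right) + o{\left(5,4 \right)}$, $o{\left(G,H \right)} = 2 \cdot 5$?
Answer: $\frac{853329}{7157072} \approx 0.11923$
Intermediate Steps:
$y = -1964$
$o{\left(G,H \right)} = 10$
$R{\left(t \right)} = 10 + t^{2} - 3 t$ ($R{\left(t \right)} = \left(t^{2} - 3 t\right) + 10 = 10 + t^{2} - 3 t$)
$\frac{R{\left(\left(-6\right) \left(-2\right) \right)}}{-23543} + \frac{y}{-15808} = \frac{10 + \left(\left(-6\right) \left(-2\right)\right)^{2} - 3 \left(\left(-6\right) \left(-2\right)\right)}{-23543} - \frac{1964}{-15808} = \left(10 + 12^{2} - 36\right) \left(- \frac{1}{23543}\right) - - \frac{491}{3952} = \left(10 + 144 - 36\right) \left(- \frac{1}{23543}\right) + \frac{491}{3952} = 118 \left(- \frac{1}{23543}\right) + \frac{491}{3952} = - \frac{118}{23543} + \frac{491}{3952} = \frac{853329}{7157072}$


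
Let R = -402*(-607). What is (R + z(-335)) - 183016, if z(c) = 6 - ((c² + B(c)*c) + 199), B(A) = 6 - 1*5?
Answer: -51085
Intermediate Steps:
B(A) = 1 (B(A) = 6 - 5 = 1)
R = 244014
z(c) = -193 - c - c² (z(c) = 6 - ((c² + 1*c) + 199) = 6 - ((c² + c) + 199) = 6 - ((c + c²) + 199) = 6 - (199 + c + c²) = 6 + (-199 - c - c²) = -193 - c - c²)
(R + z(-335)) - 183016 = (244014 + (-193 - 1*(-335) - 1*(-335)²)) - 183016 = (244014 + (-193 + 335 - 1*112225)) - 183016 = (244014 + (-193 + 335 - 112225)) - 183016 = (244014 - 112083) - 183016 = 131931 - 183016 = -51085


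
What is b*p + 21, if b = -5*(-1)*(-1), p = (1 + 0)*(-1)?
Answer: 26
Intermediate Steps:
p = -1 (p = 1*(-1) = -1)
b = -5 (b = 5*(-1) = -5)
b*p + 21 = -5*(-1) + 21 = 5 + 21 = 26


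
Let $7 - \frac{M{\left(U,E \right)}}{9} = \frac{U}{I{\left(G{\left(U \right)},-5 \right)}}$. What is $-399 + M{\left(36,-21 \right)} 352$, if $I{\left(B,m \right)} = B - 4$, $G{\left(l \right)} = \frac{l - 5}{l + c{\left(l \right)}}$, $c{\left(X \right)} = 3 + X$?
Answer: $\frac{14411613}{269} \approx 53575.0$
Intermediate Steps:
$G{\left(l \right)} = \frac{-5 + l}{3 + 2 l}$ ($G{\left(l \right)} = \frac{l - 5}{l + \left(3 + l\right)} = \frac{-5 + l}{3 + 2 l}$)
$I{\left(B,m \right)} = -4 + B$ ($I{\left(B,m \right)} = B - 4 = -4 + B$)
$M{\left(U,E \right)} = 63 - \frac{9 U}{-4 + \frac{-5 + U}{3 + 2 U}}$ ($M{\left(U,E \right)} = 63 - 9 \frac{U}{-4 + \frac{-5 + U}{3 + 2 U}} = 63 - \frac{9 U}{-4 + \frac{-5 + U}{3 + 2 U}}$)
$-399 + M{\left(36,-21 \right)} 352 = -399 + \frac{9 \left(119 + 2 \cdot 36^{2} + 52 \cdot 36\right)}{17 + 7 \cdot 36} \cdot 352 = -399 + \frac{9 \left(119 + 2 \cdot 1296 + 1872\right)}{17 + 252} \cdot 352 = -399 + \frac{9 \left(119 + 2592 + 1872\right)}{269} \cdot 352 = -399 + 9 \cdot \frac{1}{269} \cdot 4583 \cdot 352 = -399 + \frac{41247}{269} \cdot 352 = -399 + \frac{14518944}{269} = \frac{14411613}{269}$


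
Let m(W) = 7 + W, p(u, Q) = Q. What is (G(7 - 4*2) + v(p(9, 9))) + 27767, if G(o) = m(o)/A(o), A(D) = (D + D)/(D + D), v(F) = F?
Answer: 27782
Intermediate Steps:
A(D) = 1 (A(D) = (2*D)/((2*D)) = (2*D)*(1/(2*D)) = 1)
G(o) = 7 + o (G(o) = (7 + o)/1 = (7 + o)*1 = 7 + o)
(G(7 - 4*2) + v(p(9, 9))) + 27767 = ((7 + (7 - 4*2)) + 9) + 27767 = ((7 + (7 - 8)) + 9) + 27767 = ((7 - 1) + 9) + 27767 = (6 + 9) + 27767 = 15 + 27767 = 27782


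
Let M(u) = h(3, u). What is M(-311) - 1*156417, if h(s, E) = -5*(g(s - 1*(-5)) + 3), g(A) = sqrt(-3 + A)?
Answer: -156432 - 5*sqrt(5) ≈ -1.5644e+5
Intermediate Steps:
h(s, E) = -15 - 5*sqrt(2 + s) (h(s, E) = -5*(sqrt(-3 + (s - 1*(-5))) + 3) = -5*(sqrt(-3 + (s + 5)) + 3) = -5*(sqrt(-3 + (5 + s)) + 3) = -5*(sqrt(2 + s) + 3) = -5*(3 + sqrt(2 + s)) = -15 - 5*sqrt(2 + s))
M(u) = -15 - 5*sqrt(5) (M(u) = -15 - 5*sqrt(2 + 3) = -15 - 5*sqrt(5))
M(-311) - 1*156417 = (-15 - 5*sqrt(5)) - 1*156417 = (-15 - 5*sqrt(5)) - 156417 = -156432 - 5*sqrt(5)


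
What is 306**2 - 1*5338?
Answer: 88298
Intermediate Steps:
306**2 - 1*5338 = 93636 - 5338 = 88298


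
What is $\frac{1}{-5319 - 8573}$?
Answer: $- \frac{1}{13892} \approx -7.1984 \cdot 10^{-5}$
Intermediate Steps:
$\frac{1}{-5319 - 8573} = \frac{1}{-13892} = - \frac{1}{13892}$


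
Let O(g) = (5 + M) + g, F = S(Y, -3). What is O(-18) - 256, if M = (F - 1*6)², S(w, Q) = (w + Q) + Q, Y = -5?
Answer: 20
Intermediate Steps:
S(w, Q) = w + 2*Q (S(w, Q) = (Q + w) + Q = w + 2*Q)
F = -11 (F = -5 + 2*(-3) = -5 - 6 = -11)
M = 289 (M = (-11 - 1*6)² = (-11 - 6)² = (-17)² = 289)
O(g) = 294 + g (O(g) = (5 + 289) + g = 294 + g)
O(-18) - 256 = (294 - 18) - 256 = 276 - 256 = 20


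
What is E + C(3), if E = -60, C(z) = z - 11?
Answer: -68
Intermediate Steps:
C(z) = -11 + z
E + C(3) = -60 + (-11 + 3) = -60 - 8 = -68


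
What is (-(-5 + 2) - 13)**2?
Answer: 100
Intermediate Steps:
(-(-5 + 2) - 13)**2 = (-1*(-3) - 13)**2 = (3 - 13)**2 = (-10)**2 = 100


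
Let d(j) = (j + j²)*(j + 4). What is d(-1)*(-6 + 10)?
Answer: 0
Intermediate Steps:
d(j) = (4 + j)*(j + j²) (d(j) = (j + j²)*(4 + j) = (4 + j)*(j + j²))
d(-1)*(-6 + 10) = (-(4 + (-1)² + 5*(-1)))*(-6 + 10) = -(4 + 1 - 5)*4 = -1*0*4 = 0*4 = 0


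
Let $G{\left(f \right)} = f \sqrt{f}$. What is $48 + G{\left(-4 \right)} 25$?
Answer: $48 - 200 i \approx 48.0 - 200.0 i$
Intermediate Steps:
$G{\left(f \right)} = f^{\frac{3}{2}}$
$48 + G{\left(-4 \right)} 25 = 48 + \left(-4\right)^{\frac{3}{2}} \cdot 25 = 48 + - 8 i 25 = 48 - 200 i$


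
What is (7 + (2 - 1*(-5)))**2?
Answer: 196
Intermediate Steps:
(7 + (2 - 1*(-5)))**2 = (7 + (2 + 5))**2 = (7 + 7)**2 = 14**2 = 196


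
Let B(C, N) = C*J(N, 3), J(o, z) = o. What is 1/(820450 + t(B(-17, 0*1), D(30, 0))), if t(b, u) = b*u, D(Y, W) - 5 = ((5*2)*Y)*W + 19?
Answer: 1/820450 ≈ 1.2188e-6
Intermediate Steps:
B(C, N) = C*N
D(Y, W) = 24 + 10*W*Y (D(Y, W) = 5 + (((5*2)*Y)*W + 19) = 5 + ((10*Y)*W + 19) = 5 + (10*W*Y + 19) = 5 + (19 + 10*W*Y) = 24 + 10*W*Y)
1/(820450 + t(B(-17, 0*1), D(30, 0))) = 1/(820450 + (-0)*(24 + 10*0*30)) = 1/(820450 + (-17*0)*(24 + 0)) = 1/(820450 + 0*24) = 1/(820450 + 0) = 1/820450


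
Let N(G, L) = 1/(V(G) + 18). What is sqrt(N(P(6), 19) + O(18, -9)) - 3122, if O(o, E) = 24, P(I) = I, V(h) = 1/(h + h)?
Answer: -3122 + 6*sqrt(31465)/217 ≈ -3117.1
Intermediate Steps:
V(h) = 1/(2*h)
N(G, L) = 1/(18 + 1/(2*G)) (N(G, L) = 1/(1/(2*G) + 18) = 1/(18 + 1/(2*G)))
sqrt(N(P(6), 19) + O(18, -9)) - 3122 = sqrt(2*6/(1 + 36*6) + 24) - 3122 = sqrt(2*6/(1 + 216) + 24) - 3122 = sqrt(2*6/217 + 24) - 3122 = sqrt(2*6*(1/217) + 24) - 3122 = sqrt(12/217 + 24) - 3122 = sqrt(5220/217) - 3122 = 6*sqrt(31465)/217 - 3122 = -3122 + 6*sqrt(31465)/217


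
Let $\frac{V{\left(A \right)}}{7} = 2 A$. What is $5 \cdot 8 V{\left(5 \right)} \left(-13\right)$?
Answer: $-36400$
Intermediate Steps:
$V{\left(A \right)} = 14 A$ ($V{\left(A \right)} = 7 \cdot 2 A = 14 A$)
$5 \cdot 8 V{\left(5 \right)} \left(-13\right) = 5 \cdot 8 \cdot 14 \cdot 5 \left(-13\right) = 40 \cdot 70 \left(-13\right) = 2800 \left(-13\right) = -36400$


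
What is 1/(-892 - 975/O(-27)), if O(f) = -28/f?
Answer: -28/51301 ≈ -0.00054580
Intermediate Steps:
1/(-892 - 975/O(-27)) = 1/(-892 - 975/((-28/(-27)))) = 1/(-892 - 975/((-28*(-1/27)))) = 1/(-892 - 975/28/27) = 1/(-892 - 975*27/28) = 1/(-892 - 26325/28) = 1/(-51301/28) = -28/51301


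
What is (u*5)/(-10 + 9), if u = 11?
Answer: -55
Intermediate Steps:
(u*5)/(-10 + 9) = (11*5)/(-10 + 9) = 55/(-1) = 55*(-1) = -55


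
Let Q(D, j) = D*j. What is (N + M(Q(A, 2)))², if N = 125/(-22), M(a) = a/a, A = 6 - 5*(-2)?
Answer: 10609/484 ≈ 21.919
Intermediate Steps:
A = 16 (A = 6 + 10 = 16)
M(a) = 1
N = -125/22 (N = 125*(-1/22) = -125/22 ≈ -5.6818)
(N + M(Q(A, 2)))² = (-125/22 + 1)² = (-103/22)² = 10609/484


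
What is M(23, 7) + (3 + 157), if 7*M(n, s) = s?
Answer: 161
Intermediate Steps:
M(n, s) = s/7
M(23, 7) + (3 + 157) = (1/7)*7 + (3 + 157) = 1 + 160 = 161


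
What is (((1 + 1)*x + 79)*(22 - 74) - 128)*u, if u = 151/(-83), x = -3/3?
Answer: 623932/83 ≈ 7517.3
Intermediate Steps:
x = -1 (x = -3*⅓ = -1)
u = -151/83 (u = 151*(-1/83) = -151/83 ≈ -1.8193)
(((1 + 1)*x + 79)*(22 - 74) - 128)*u = (((1 + 1)*(-1) + 79)*(22 - 74) - 128)*(-151/83) = ((2*(-1) + 79)*(-52) - 128)*(-151/83) = ((-2 + 79)*(-52) - 128)*(-151/83) = (77*(-52) - 128)*(-151/83) = (-4004 - 128)*(-151/83) = -4132*(-151/83) = 623932/83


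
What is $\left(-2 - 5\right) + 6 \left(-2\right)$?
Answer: $-19$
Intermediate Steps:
$\left(-2 - 5\right) + 6 \left(-2\right) = -7 - 12 = -19$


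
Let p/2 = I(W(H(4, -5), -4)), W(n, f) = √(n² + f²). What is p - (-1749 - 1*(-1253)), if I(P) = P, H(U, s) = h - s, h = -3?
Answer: 496 + 4*√5 ≈ 504.94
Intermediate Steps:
H(U, s) = -3 - s
W(n, f) = √(f² + n²)
p = 4*√5 (p = 2*√((-4)² + (-3 - 1*(-5))²) = 2*√(16 + (-3 + 5)²) = 2*√(16 + 2²) = 2*√(16 + 4) = 2*√20 = 2*(2*√5) = 4*√5 ≈ 8.9443)
p - (-1749 - 1*(-1253)) = 4*√5 - (-1749 - 1*(-1253)) = 4*√5 - (-1749 + 1253) = 4*√5 - 1*(-496) = 4*√5 + 496 = 496 + 4*√5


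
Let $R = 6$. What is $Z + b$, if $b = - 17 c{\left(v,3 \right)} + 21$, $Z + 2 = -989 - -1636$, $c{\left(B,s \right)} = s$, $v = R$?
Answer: $615$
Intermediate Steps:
$v = 6$
$Z = 645$ ($Z = -2 - -647 = -2 + \left(-989 + 1636\right) = -2 + 647 = 645$)
$b = -30$ ($b = \left(-17\right) 3 + 21 = -51 + 21 = -30$)
$Z + b = 645 - 30 = 615$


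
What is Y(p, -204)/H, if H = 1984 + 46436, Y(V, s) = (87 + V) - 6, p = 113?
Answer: 97/24210 ≈ 0.0040066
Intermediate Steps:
Y(V, s) = 81 + V
H = 48420
Y(p, -204)/H = (81 + 113)/48420 = 194*(1/48420) = 97/24210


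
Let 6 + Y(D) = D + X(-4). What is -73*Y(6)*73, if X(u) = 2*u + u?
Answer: 63948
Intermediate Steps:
X(u) = 3*u
Y(D) = -18 + D (Y(D) = -6 + (D + 3*(-4)) = -6 + (D - 12) = -6 + (-12 + D) = -18 + D)
-73*Y(6)*73 = -73*(-18 + 6)*73 = -73*(-12)*73 = 876*73 = 63948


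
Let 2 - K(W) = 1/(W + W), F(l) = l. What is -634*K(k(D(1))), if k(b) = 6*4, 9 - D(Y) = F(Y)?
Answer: -30115/24 ≈ -1254.8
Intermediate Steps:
D(Y) = 9 - Y
k(b) = 24
K(W) = 2 - 1/(2*W) (K(W) = 2 - 1/(W + W) = 2 - 1/(2*W))
-634*K(k(D(1))) = -634*(2 - 1/2/24) = -634*(2 - 1/2*1/24) = -634*(2 - 1/48) = -634*95/48 = -30115/24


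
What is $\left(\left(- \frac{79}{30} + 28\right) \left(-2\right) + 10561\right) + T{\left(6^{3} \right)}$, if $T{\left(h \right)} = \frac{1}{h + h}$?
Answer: $\frac{22702181}{2160} \approx 10510.0$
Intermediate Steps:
$T{\left(h \right)} = \frac{1}{2 h}$
$\left(\left(- \frac{79}{30} + 28\right) \left(-2\right) + 10561\right) + T{\left(6^{3} \right)} = \left(\left(- \frac{79}{30} + 28\right) \left(-2\right) + 10561\right) + \frac{1}{2 \cdot 6^{3}} = \left(\left(\left(-79\right) \frac{1}{30} + 28\right) \left(-2\right) + 10561\right) + \frac{1}{2 \cdot 216} = \left(\left(- \frac{79}{30} + 28\right) \left(-2\right) + 10561\right) + \frac{1}{2} \cdot \frac{1}{216} = \left(\frac{761}{30} \left(-2\right) + 10561\right) + \frac{1}{432} = \left(- \frac{761}{15} + 10561\right) + \frac{1}{432} = \frac{157654}{15} + \frac{1}{432} = \frac{22702181}{2160}$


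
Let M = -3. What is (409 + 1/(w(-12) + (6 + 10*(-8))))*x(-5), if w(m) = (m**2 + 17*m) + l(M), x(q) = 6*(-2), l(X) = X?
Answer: -672384/137 ≈ -4907.9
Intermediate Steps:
x(q) = -12
w(m) = -3 + m**2 + 17*m (w(m) = (m**2 + 17*m) - 3 = -3 + m**2 + 17*m)
(409 + 1/(w(-12) + (6 + 10*(-8))))*x(-5) = (409 + 1/((-3 + (-12)**2 + 17*(-12)) + (6 + 10*(-8))))*(-12) = (409 + 1/((-3 + 144 - 204) + (6 - 80)))*(-12) = (409 + 1/(-63 - 74))*(-12) = (409 + 1/(-137))*(-12) = (409 - 1/137)*(-12) = (56032/137)*(-12) = -672384/137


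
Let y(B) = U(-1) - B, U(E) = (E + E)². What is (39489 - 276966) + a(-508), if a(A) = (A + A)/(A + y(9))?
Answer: -121824685/513 ≈ -2.3748e+5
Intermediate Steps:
U(E) = 4*E² (U(E) = (2*E)² = 4*E²)
y(B) = 4 - B (y(B) = 4*(-1)² - B = 4*1 - B = 4 - B)
a(A) = 2*A/(-5 + A) (a(A) = (A + A)/(A + (4 - 1*9)) = (2*A)/(A + (4 - 9)) = (2*A)/(A - 5) = (2*A)/(-5 + A) = 2*A/(-5 + A))
(39489 - 276966) + a(-508) = (39489 - 276966) + 2*(-508)/(-5 - 508) = -237477 + 2*(-508)/(-513) = -237477 + 2*(-508)*(-1/513) = -237477 + 1016/513 = -121824685/513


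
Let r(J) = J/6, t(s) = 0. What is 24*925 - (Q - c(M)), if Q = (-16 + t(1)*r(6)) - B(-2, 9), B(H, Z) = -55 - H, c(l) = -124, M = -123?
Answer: 22039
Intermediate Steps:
r(J) = J/6 (r(J) = J*(⅙) = J/6)
Q = 37 (Q = (-16 + 0*((⅙)*6)) - (-55 - 1*(-2)) = (-16 + 0*1) - (-55 + 2) = (-16 + 0) - 1*(-53) = -16 + 53 = 37)
24*925 - (Q - c(M)) = 24*925 - (37 - 1*(-124)) = 22200 - (37 + 124) = 22200 - 1*161 = 22200 - 161 = 22039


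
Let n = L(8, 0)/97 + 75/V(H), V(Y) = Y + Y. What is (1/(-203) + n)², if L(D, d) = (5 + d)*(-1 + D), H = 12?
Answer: 300675658921/24815070784 ≈ 12.117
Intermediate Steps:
V(Y) = 2*Y
L(D, d) = (-1 + D)*(5 + d)
n = 2705/776 (n = (-5 - 1*0 + 5*8 + 8*0)/97 + 75/((2*12)) = (-5 + 0 + 40 + 0)*(1/97) + 75/24 = 35*(1/97) + 75*(1/24) = 35/97 + 25/8 = 2705/776 ≈ 3.4858)
(1/(-203) + n)² = (1/(-203) + 2705/776)² = (-1/203 + 2705/776)² = (548339/157528)² = 300675658921/24815070784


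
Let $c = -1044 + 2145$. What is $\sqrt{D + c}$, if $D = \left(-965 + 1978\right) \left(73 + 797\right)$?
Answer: $\sqrt{882411} \approx 939.37$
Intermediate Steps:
$D = 881310$ ($D = 1013 \cdot 870 = 881310$)
$c = 1101$
$\sqrt{D + c} = \sqrt{881310 + 1101} = \sqrt{882411}$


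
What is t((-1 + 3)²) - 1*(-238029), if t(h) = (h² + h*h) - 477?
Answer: 237584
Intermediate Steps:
t(h) = -477 + 2*h² (t(h) = (h² + h²) - 477 = 2*h² - 477 = -477 + 2*h²)
t((-1 + 3)²) - 1*(-238029) = (-477 + 2*((-1 + 3)²)²) - 1*(-238029) = (-477 + 2*(2²)²) + 238029 = (-477 + 2*4²) + 238029 = (-477 + 2*16) + 238029 = (-477 + 32) + 238029 = -445 + 238029 = 237584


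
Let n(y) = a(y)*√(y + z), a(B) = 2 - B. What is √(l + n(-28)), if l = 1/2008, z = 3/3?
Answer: √(502 + 90721440*I*√3)/1004 ≈ 8.8285 + 8.8285*I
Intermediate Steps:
z = 1 (z = 3*(⅓) = 1)
n(y) = √(1 + y)*(2 - y) (n(y) = (2 - y)*√(y + 1) = (2 - y)*√(1 + y) = √(1 + y)*(2 - y))
l = 1/2008 ≈ 0.00049801
√(l + n(-28)) = √(1/2008 + √(1 - 28)*(2 - 1*(-28))) = √(1/2008 + √(-27)*(2 + 28)) = √(1/2008 + (3*I*√3)*30) = √(1/2008 + 90*I*√3)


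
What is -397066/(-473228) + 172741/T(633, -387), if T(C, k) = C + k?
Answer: 10230444523/14551761 ≈ 703.04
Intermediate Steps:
-397066/(-473228) + 172741/T(633, -387) = -397066/(-473228) + 172741/(633 - 387) = -397066*(-1/473228) + 172741/246 = 198533/236614 + 172741*(1/246) = 198533/236614 + 172741/246 = 10230444523/14551761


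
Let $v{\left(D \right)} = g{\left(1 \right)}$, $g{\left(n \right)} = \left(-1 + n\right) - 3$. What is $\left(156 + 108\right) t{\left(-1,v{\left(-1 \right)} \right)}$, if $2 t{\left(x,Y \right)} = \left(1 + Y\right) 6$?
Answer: $-1584$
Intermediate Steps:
$g{\left(n \right)} = -4 + n$
$v{\left(D \right)} = -3$ ($v{\left(D \right)} = -4 + 1 = -3$)
$t{\left(x,Y \right)} = 3 + 3 Y$ ($t{\left(x,Y \right)} = \frac{\left(1 + Y\right) 6}{2} = \frac{6 + 6 Y}{2} = 3 + 3 Y$)
$\left(156 + 108\right) t{\left(-1,v{\left(-1 \right)} \right)} = \left(156 + 108\right) \left(3 + 3 \left(-3\right)\right) = 264 \left(3 - 9\right) = 264 \left(-6\right) = -1584$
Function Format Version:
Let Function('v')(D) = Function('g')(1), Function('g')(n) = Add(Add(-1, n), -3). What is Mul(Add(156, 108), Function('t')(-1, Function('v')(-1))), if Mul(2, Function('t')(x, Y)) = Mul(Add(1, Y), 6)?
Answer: -1584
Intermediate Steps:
Function('g')(n) = Add(-4, n)
Function('v')(D) = -3 (Function('v')(D) = Add(-4, 1) = -3)
Function('t')(x, Y) = Add(3, Mul(3, Y)) (Function('t')(x, Y) = Mul(Rational(1, 2), Mul(Add(1, Y), 6)) = Mul(Rational(1, 2), Add(6, Mul(6, Y))) = Add(3, Mul(3, Y)))
Mul(Add(156, 108), Function('t')(-1, Function('v')(-1))) = Mul(Add(156, 108), Add(3, Mul(3, -3))) = Mul(264, Add(3, -9)) = Mul(264, -6) = -1584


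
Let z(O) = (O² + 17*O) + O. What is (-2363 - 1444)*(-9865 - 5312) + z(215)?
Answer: 57828934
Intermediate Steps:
z(O) = O² + 18*O
(-2363 - 1444)*(-9865 - 5312) + z(215) = (-2363 - 1444)*(-9865 - 5312) + 215*(18 + 215) = -3807*(-15177) + 215*233 = 57778839 + 50095 = 57828934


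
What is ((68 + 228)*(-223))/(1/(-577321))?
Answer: 38107804568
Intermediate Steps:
((68 + 228)*(-223))/(1/(-577321)) = (296*(-223))/(-1/577321) = -66008*(-577321) = 38107804568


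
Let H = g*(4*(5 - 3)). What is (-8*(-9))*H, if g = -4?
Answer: -2304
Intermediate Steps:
H = -32 (H = -16*(5 - 3) = -16*2 = -4*8 = -32)
(-8*(-9))*H = -8*(-9)*(-32) = 72*(-32) = -2304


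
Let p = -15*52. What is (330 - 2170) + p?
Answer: -2620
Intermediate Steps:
p = -780
(330 - 2170) + p = (330 - 2170) - 780 = -1840 - 780 = -2620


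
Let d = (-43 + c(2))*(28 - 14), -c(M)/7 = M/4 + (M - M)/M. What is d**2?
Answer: 423801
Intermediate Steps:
c(M) = -7*M/4 (c(M) = -7*(M/4 + (M - M)/M) = -7*(M*(1/4) + 0/M) = -7*(M/4 + 0) = -7*M/4)
d = -651 (d = (-43 - 7/4*2)*(28 - 14) = (-43 - 7/2)*14 = -93/2*14 = -651)
d**2 = (-651)**2 = 423801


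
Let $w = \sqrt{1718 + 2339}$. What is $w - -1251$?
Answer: $1251 + \sqrt{4057} \approx 1314.7$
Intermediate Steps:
$w = \sqrt{4057} \approx 63.695$
$w - -1251 = \sqrt{4057} - -1251 = \sqrt{4057} + 1251 = 1251 + \sqrt{4057}$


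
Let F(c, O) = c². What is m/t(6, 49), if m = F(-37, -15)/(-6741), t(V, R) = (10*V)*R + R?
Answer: -1369/20148849 ≈ -6.7944e-5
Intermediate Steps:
t(V, R) = R + 10*R*V (t(V, R) = 10*R*V + R = R + 10*R*V)
m = -1369/6741 (m = (-37)²/(-6741) = 1369*(-1/6741) = -1369/6741 ≈ -0.20309)
m/t(6, 49) = -1369*1/(49*(1 + 10*6))/6741 = -1369*1/(49*(1 + 60))/6741 = -1369/(6741*(49*61)) = -1369/6741/2989 = -1369/6741*1/2989 = -1369/20148849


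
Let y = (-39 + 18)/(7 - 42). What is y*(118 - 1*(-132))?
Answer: 150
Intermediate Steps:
y = ⅗ (y = -21/(-35) = -21*(-1/35) = ⅗ ≈ 0.60000)
y*(118 - 1*(-132)) = 3*(118 - 1*(-132))/5 = 3*(118 + 132)/5 = (⅗)*250 = 150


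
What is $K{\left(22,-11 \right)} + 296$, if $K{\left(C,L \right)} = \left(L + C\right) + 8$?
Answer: $315$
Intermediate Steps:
$K{\left(C,L \right)} = 8 + C + L$ ($K{\left(C,L \right)} = \left(C + L\right) + 8 = 8 + C + L$)
$K{\left(22,-11 \right)} + 296 = \left(8 + 22 - 11\right) + 296 = 19 + 296 = 315$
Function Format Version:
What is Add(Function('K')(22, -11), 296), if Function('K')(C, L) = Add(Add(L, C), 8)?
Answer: 315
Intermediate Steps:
Function('K')(C, L) = Add(8, C, L) (Function('K')(C, L) = Add(Add(C, L), 8) = Add(8, C, L))
Add(Function('K')(22, -11), 296) = Add(Add(8, 22, -11), 296) = Add(19, 296) = 315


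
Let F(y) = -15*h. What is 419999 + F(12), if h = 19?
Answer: 419714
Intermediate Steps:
F(y) = -285 (F(y) = -15*19 = -285)
419999 + F(12) = 419999 - 285 = 419714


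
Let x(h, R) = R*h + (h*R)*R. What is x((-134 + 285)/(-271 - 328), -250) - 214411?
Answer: -137831939/599 ≈ -2.3010e+5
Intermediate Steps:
x(h, R) = R*h + h*R**2 (x(h, R) = R*h + (R*h)*R = R*h + h*R**2)
x((-134 + 285)/(-271 - 328), -250) - 214411 = -250*(-134 + 285)/(-271 - 328)*(1 - 250) - 214411 = -250*151/(-599)*(-249) - 214411 = -250*151*(-1/599)*(-249) - 214411 = -250*(-151/599)*(-249) - 214411 = -9399750/599 - 214411 = -137831939/599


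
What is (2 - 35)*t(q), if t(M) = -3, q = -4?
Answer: 99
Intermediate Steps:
(2 - 35)*t(q) = (2 - 35)*(-3) = -33*(-3) = 99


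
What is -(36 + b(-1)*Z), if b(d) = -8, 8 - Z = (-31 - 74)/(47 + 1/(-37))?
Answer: 39872/869 ≈ 45.883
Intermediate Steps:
Z = 17789/1738 (Z = 8 - (-31 - 74)/(47 + 1/(-37)) = 8 - (-105)/(47 - 1/37) = 8 - (-105)/1738/37 = 8 - (-105)*37/1738 = 8 - 1*(-3885/1738) = 8 + 3885/1738 = 17789/1738 ≈ 10.235)
-(36 + b(-1)*Z) = -(36 - 8*17789/1738) = -(36 - 71156/869) = -1*(-39872/869) = 39872/869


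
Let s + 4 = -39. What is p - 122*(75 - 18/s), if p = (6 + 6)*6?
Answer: -392550/43 ≈ -9129.1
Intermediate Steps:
s = -43 (s = -4 - 39 = -43)
p = 72 (p = 12*6 = 72)
p - 122*(75 - 18/s) = 72 - 122*(75 - 18/(-43)) = 72 - 122*(75 - 18*(-1/43)) = 72 - 122*(75 + 18/43) = 72 - 122*3243/43 = 72 - 395646/43 = -392550/43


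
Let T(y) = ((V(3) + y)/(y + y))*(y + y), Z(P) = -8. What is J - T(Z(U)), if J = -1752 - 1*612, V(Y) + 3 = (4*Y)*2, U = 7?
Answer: -2377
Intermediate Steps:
V(Y) = -3 + 8*Y (V(Y) = -3 + (4*Y)*2 = -3 + 8*Y)
J = -2364 (J = -1752 - 612 = -2364)
T(y) = 21 + y (T(y) = (((-3 + 8*3) + y)/(y + y))*(y + y) = (((-3 + 24) + y)/((2*y)))*(2*y) = ((21 + y)*(1/(2*y)))*(2*y) = ((21 + y)/(2*y))*(2*y) = 21 + y)
J - T(Z(U)) = -2364 - (21 - 8) = -2364 - 1*13 = -2364 - 13 = -2377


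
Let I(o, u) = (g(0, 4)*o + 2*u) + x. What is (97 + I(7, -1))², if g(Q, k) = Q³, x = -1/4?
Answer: 143641/16 ≈ 8977.6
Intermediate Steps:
x = -¼ (x = -1*¼ = -¼ ≈ -0.25000)
I(o, u) = -¼ + 2*u (I(o, u) = (0³*o + 2*u) - ¼ = (0*o + 2*u) - ¼ = (0 + 2*u) - ¼ = 2*u - ¼ = -¼ + 2*u)
(97 + I(7, -1))² = (97 + (-¼ + 2*(-1)))² = (97 + (-¼ - 2))² = (97 - 9/4)² = (379/4)² = 143641/16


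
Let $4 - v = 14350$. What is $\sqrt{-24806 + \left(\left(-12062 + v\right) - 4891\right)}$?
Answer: $7 i \sqrt{1145} \approx 236.86 i$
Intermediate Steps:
$v = -14346$ ($v = 4 - 14350 = -14346$)
$\sqrt{-24806 + \left(\left(-12062 + v\right) - 4891\right)} = \sqrt{-24806 - 31299} = \sqrt{-56105} = 7 i \sqrt{1145}$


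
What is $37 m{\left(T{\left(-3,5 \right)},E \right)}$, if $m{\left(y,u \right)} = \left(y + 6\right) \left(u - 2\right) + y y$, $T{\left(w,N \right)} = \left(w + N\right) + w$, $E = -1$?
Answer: $-518$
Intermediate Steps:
$T{\left(w,N \right)} = N + 2 w$ ($T{\left(w,N \right)} = \left(N + w\right) + w = N + 2 w$)
$m{\left(y,u \right)} = y^{2} + \left(-2 + u\right) \left(6 + y\right)$ ($m{\left(y,u \right)} = \left(6 + y\right) \left(-2 + u\right) + y^{2} = \left(-2 + u\right) \left(6 + y\right) + y^{2} = y^{2} + \left(-2 + u\right) \left(6 + y\right)$)
$37 m{\left(T{\left(-3,5 \right)},E \right)} = 37 \left(-12 + \left(5 + 2 \left(-3\right)\right)^{2} - 2 \left(5 + 2 \left(-3\right)\right) + 6 \left(-1\right) - \left(5 + 2 \left(-3\right)\right)\right) = 37 \left(-12 + \left(5 - 6\right)^{2} - 2 \left(5 - 6\right) - 6 - \left(5 - 6\right)\right) = 37 \left(-12 + \left(-1\right)^{2} - -2 - 6 - -1\right) = 37 \left(-12 + 1 + 2 - 6 + 1\right) = 37 \left(-14\right) = -518$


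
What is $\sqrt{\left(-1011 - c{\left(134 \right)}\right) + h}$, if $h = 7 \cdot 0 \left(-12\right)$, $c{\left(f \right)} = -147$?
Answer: $12 i \sqrt{6} \approx 29.394 i$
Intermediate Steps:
$h = 0$ ($h = 0 \left(-12\right) = 0$)
$\sqrt{\left(-1011 - c{\left(134 \right)}\right) + h} = \sqrt{\left(-1011 - -147\right) + 0} = \sqrt{\left(-1011 + 147\right) + 0} = \sqrt{-864 + 0} = \sqrt{-864} = 12 i \sqrt{6}$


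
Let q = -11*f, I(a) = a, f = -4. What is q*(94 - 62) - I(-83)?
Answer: 1491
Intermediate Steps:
q = 44 (q = -11*(-4) = 44)
q*(94 - 62) - I(-83) = 44*(94 - 62) - 1*(-83) = 44*32 + 83 = 1408 + 83 = 1491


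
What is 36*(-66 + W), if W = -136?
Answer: -7272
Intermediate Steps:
36*(-66 + W) = 36*(-66 - 136) = 36*(-202) = -7272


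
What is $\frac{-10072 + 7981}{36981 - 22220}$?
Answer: $- \frac{2091}{14761} \approx -0.14166$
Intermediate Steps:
$\frac{-10072 + 7981}{36981 - 22220} = - \frac{2091}{36981 - 22220} = - \frac{2091}{14761}$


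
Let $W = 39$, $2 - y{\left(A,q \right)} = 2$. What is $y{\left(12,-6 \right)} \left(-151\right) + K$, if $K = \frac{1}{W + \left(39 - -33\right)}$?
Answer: $\frac{1}{111} \approx 0.009009$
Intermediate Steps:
$y{\left(A,q \right)} = 0$ ($y{\left(A,q \right)} = 2 - 2 = 0$)
$K = \frac{1}{111}$ ($K = \frac{1}{39 + \left(39 - -33\right)} = \frac{1}{39 + \left(39 + 33\right)} = \frac{1}{39 + 72} = \frac{1}{111} \approx 0.009009$)
$y{\left(12,-6 \right)} \left(-151\right) + K = 0 \left(-151\right) + \frac{1}{111} = 0 + \frac{1}{111} = \frac{1}{111}$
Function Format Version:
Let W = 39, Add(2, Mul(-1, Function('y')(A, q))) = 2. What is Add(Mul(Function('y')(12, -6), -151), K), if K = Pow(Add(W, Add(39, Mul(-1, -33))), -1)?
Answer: Rational(1, 111) ≈ 0.0090090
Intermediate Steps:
Function('y')(A, q) = 0 (Function('y')(A, q) = Add(2, Mul(-1, 2)) = Add(2, -2) = 0)
K = Rational(1, 111) (K = Pow(Add(39, Add(39, Mul(-1, -33))), -1) = Pow(Add(39, Add(39, 33)), -1) = Pow(Add(39, 72), -1) = Pow(111, -1) = Rational(1, 111) ≈ 0.0090090)
Add(Mul(Function('y')(12, -6), -151), K) = Add(Mul(0, -151), Rational(1, 111)) = Add(0, Rational(1, 111)) = Rational(1, 111)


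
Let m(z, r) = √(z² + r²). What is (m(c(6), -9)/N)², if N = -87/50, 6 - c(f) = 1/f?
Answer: 2588125/68121 ≈ 37.993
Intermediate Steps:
c(f) = 6 - 1/f
m(z, r) = √(r² + z²)
N = -87/50 (N = -87*1/50 = -87/50 ≈ -1.7400)
(m(c(6), -9)/N)² = (√((-9)² + (6 - 1/6)²)/(-87/50))² = (√(81 + (6 - 1*⅙)²)*(-50/87))² = (√(81 + (6 - ⅙)²)*(-50/87))² = (√(81 + (35/6)²)*(-50/87))² = (√(81 + 1225/36)*(-50/87))² = (√(4141/36)*(-50/87))² = ((√4141/6)*(-50/87))² = (-25*√4141/261)² = 2588125/68121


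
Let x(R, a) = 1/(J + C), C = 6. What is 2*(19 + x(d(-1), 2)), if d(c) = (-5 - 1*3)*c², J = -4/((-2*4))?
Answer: 498/13 ≈ 38.308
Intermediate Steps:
J = ½ (J = -4/(-8) = -4*(-⅛) = ½ ≈ 0.50000)
d(c) = -8*c² (d(c) = (-5 - 3)*c² = -8*c²)
x(R, a) = 2/13 (x(R, a) = 1/(½ + 6) = 1/(13/2) = 2/13)
2*(19 + x(d(-1), 2)) = 2*(19 + 2/13) = 2*(249/13) = 498/13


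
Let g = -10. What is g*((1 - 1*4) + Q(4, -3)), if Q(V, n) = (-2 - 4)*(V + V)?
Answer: 510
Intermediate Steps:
Q(V, n) = -12*V
g*((1 - 1*4) + Q(4, -3)) = -10*((1 - 1*4) - 12*4) = -10*((1 - 4) - 48) = -10*(-3 - 48) = -10*(-51) = 510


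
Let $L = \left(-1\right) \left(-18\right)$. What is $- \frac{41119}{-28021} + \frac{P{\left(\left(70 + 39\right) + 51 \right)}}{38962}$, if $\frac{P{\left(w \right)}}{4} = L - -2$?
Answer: $\frac{114594297}{77982443} \approx 1.4695$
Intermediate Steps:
$L = 18$
$P{\left(w \right)} = 80$ ($P{\left(w \right)} = 4 \left(18 - -2\right) = 4 \left(18 + 2\right) = 4 \cdot 20 = 80$)
$- \frac{41119}{-28021} + \frac{P{\left(\left(70 + 39\right) + 51 \right)}}{38962} = - \frac{41119}{-28021} + \frac{80}{38962} = \left(-41119\right) \left(- \frac{1}{28021}\right) + 80 \cdot \frac{1}{38962} = \frac{41119}{28021} + \frac{40}{19481} = \frac{114594297}{77982443}$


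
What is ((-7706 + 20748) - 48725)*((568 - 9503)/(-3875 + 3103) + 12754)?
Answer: -351656785709/772 ≈ -4.5551e+8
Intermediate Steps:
((-7706 + 20748) - 48725)*((568 - 9503)/(-3875 + 3103) + 12754) = (13042 - 48725)*(-8935/(-772) + 12754) = -35683*(-8935*(-1/772) + 12754) = -35683*(8935/772 + 12754) = -35683*9855023/772 = -351656785709/772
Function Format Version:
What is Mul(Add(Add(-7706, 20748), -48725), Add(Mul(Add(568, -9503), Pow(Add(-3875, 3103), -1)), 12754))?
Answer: Rational(-351656785709, 772) ≈ -4.5551e+8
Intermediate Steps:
Mul(Add(Add(-7706, 20748), -48725), Add(Mul(Add(568, -9503), Pow(Add(-3875, 3103), -1)), 12754)) = Mul(Add(13042, -48725), Add(Mul(-8935, Pow(-772, -1)), 12754)) = Mul(-35683, Add(Mul(-8935, Rational(-1, 772)), 12754)) = Mul(-35683, Add(Rational(8935, 772), 12754)) = Mul(-35683, Rational(9855023, 772)) = Rational(-351656785709, 772)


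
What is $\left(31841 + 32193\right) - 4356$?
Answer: $59678$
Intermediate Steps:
$\left(31841 + 32193\right) - 4356 = 64034 - 4356 = 59678$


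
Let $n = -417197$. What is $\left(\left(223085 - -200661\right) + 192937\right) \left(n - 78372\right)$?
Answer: $-305608977627$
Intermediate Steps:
$\left(\left(223085 - -200661\right) + 192937\right) \left(n - 78372\right) = \left(\left(223085 - -200661\right) + 192937\right) \left(-417197 - 78372\right) = \left(\left(223085 + 200661\right) + 192937\right) \left(-495569\right) = \left(423746 + 192937\right) \left(-495569\right) = 616683 \left(-495569\right) = -305608977627$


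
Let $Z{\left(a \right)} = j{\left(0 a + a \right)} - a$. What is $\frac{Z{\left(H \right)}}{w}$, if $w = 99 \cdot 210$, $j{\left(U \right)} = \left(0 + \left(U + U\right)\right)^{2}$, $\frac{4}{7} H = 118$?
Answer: $\frac{295}{36} \approx 8.1944$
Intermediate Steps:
$H = \frac{413}{2}$ ($H = \frac{7}{4} \cdot 118 = \frac{413}{2} \approx 206.5$)
$j{\left(U \right)} = 4 U^{2}$ ($j{\left(U \right)} = \left(0 + 2 U\right)^{2} = \left(2 U\right)^{2} = 4 U^{2}$)
$Z{\left(a \right)} = - a + 4 a^{2}$ ($Z{\left(a \right)} = 4 \left(0 a + a\right)^{2} - a = 4 \left(0 + a\right)^{2} - a = 4 a^{2} - a = - a + 4 a^{2}$)
$w = 20790$
$\frac{Z{\left(H \right)}}{w} = \frac{\frac{413}{2} \left(-1 + 4 \cdot \frac{413}{2}\right)}{20790} = \frac{413 \left(-1 + 826\right)}{2} \cdot \frac{1}{20790} = \frac{413}{2} \cdot 825 \cdot \frac{1}{20790} = \frac{340725}{2} \cdot \frac{1}{20790} = \frac{295}{36}$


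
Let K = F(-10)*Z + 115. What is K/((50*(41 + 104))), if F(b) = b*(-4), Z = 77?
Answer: 639/1450 ≈ 0.44069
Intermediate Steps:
F(b) = -4*b
K = 3195 (K = -4*(-10)*77 + 115 = 40*77 + 115 = 3080 + 115 = 3195)
K/((50*(41 + 104))) = 3195/((50*(41 + 104))) = 3195/((50*145)) = 3195/7250 = 3195*(1/7250) = 639/1450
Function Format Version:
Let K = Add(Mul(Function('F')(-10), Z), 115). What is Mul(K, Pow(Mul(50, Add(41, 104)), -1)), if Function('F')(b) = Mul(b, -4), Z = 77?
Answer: Rational(639, 1450) ≈ 0.44069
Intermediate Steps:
Function('F')(b) = Mul(-4, b)
K = 3195 (K = Add(Mul(Mul(-4, -10), 77), 115) = Add(Mul(40, 77), 115) = Add(3080, 115) = 3195)
Mul(K, Pow(Mul(50, Add(41, 104)), -1)) = Mul(3195, Pow(Mul(50, Add(41, 104)), -1)) = Mul(3195, Pow(Mul(50, 145), -1)) = Mul(3195, Pow(7250, -1)) = Mul(3195, Rational(1, 7250)) = Rational(639, 1450)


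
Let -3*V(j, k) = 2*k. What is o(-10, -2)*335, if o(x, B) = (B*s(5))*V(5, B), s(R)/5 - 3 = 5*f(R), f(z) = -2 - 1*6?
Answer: 495800/3 ≈ 1.6527e+5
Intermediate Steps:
f(z) = -8 (f(z) = -2 - 6 = -8)
V(j, k) = -2*k/3
s(R) = -185 (s(R) = 15 + 5*(5*(-8)) = 15 + 5*(-40) = 15 - 200 = -185)
o(x, B) = 370*B**2/3 (o(x, B) = (B*(-185))*(-2*B/3) = (-185*B)*(-2*B/3) = 370*B**2/3)
o(-10, -2)*335 = ((370/3)*(-2)**2)*335 = ((370/3)*4)*335 = (1480/3)*335 = 495800/3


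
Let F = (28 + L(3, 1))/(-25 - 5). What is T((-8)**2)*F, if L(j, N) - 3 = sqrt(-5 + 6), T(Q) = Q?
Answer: -1024/15 ≈ -68.267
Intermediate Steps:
L(j, N) = 4 (L(j, N) = 3 + sqrt(-5 + 6) = 3 + sqrt(1) = 3 + 1 = 4)
F = -16/15 (F = (28 + 4)/(-25 - 5) = 32/(-30) = 32*(-1/30) = -16/15 ≈ -1.0667)
T((-8)**2)*F = (-8)**2*(-16/15) = 64*(-16/15) = -1024/15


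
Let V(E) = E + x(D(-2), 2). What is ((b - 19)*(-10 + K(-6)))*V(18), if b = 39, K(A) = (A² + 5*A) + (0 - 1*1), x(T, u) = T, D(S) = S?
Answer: -1600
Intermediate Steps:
K(A) = -1 + A² + 5*A (K(A) = (A² + 5*A) + (0 - 1) = (A² + 5*A) - 1 = -1 + A² + 5*A)
V(E) = -2 + E (V(E) = E - 2 = -2 + E)
((b - 19)*(-10 + K(-6)))*V(18) = ((39 - 19)*(-10 + (-1 + (-6)² + 5*(-6))))*(-2 + 18) = (20*(-10 + (-1 + 36 - 30)))*16 = (20*(-10 + 5))*16 = (20*(-5))*16 = -100*16 = -1600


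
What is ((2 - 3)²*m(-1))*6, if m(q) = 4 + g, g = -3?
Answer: 6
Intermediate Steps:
m(q) = 1 (m(q) = 4 - 3 = 1)
((2 - 3)²*m(-1))*6 = ((2 - 3)²*1)*6 = ((-1)²*1)*6 = (1*1)*6 = 1*6 = 6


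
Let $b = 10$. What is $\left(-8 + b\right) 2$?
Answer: $4$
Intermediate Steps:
$\left(-8 + b\right) 2 = \left(-8 + 10\right) 2 = 2 \cdot 2 = 4$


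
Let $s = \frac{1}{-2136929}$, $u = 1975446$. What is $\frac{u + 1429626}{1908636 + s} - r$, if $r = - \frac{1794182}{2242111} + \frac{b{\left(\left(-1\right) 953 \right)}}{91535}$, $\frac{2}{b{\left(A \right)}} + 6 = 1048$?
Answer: $\frac{102456087780930822149493547}{39646288534881945270592105} \approx 2.5843$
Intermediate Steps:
$b{\left(A \right)} = \frac{1}{521}$ ($b{\left(A \right)} = \frac{2}{-6 + 1048} = \frac{2}{1042} = 2 \cdot \frac{1}{1042} = \frac{1}{521}$)
$r = - \frac{85564061879659}{106925679430585}$ ($r = - \frac{1794182}{2242111} + \frac{1}{521 \cdot 91535} = \left(-1794182\right) \frac{1}{2242111} + \frac{1}{521} \cdot \frac{1}{91535} = - \frac{1794182}{2242111} + \frac{1}{47689735} = - \frac{85564061879659}{106925679430585} \approx -0.80022$)
$s = - \frac{1}{2136929} \approx -4.6796 \cdot 10^{-7}$
$\frac{u + 1429626}{1908636 + s} - r = \frac{1975446 + 1429626}{1908636 - \frac{1}{2136929}} - - \frac{85564061879659}{106925679430585} = \frac{3405072}{\frac{4078619618843}{2136929}} + \frac{85564061879659}{106925679430585} = 3405072 \cdot \frac{2136929}{4078619618843} + \frac{85564061879659}{106925679430585} = \frac{661490645808}{370783601713} + \frac{85564061879659}{106925679430585} = \frac{102456087780930822149493547}{39646288534881945270592105}$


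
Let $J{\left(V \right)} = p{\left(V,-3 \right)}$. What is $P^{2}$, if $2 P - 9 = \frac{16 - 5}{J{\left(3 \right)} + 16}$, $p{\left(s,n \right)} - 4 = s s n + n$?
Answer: $\frac{6241}{400} \approx 15.602$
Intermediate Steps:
$p{\left(s,n \right)} = 4 + n + n s^{2}$ ($p{\left(s,n \right)} = 4 + \left(s s n + n\right) = 4 + \left(s^{2} n + n\right) = 4 + \left(n s^{2} + n\right) = 4 + \left(n + n s^{2}\right) = 4 + n + n s^{2}$)
$J{\left(V \right)} = 1 - 3 V^{2}$ ($J{\left(V \right)} = 4 - 3 - 3 V^{2} = 1 - 3 V^{2}$)
$P = \frac{79}{20}$ ($P = \frac{9}{2} + \frac{\left(16 - 5\right) \frac{1}{\left(1 - 3 \cdot 3^{2}\right) + 16}}{2} = \frac{9}{2} + \frac{11 \frac{1}{\left(1 - 27\right) + 16}}{2} = \frac{9}{2} + \frac{11 \frac{1}{-26 + 16}}{2} = \frac{9}{2} + \frac{11 \frac{1}{-10}}{2} = \frac{9}{2} + \frac{11 \left(- \frac{1}{10}\right)}{2} = \frac{9}{2} + \frac{1}{2} \left(- \frac{11}{10}\right) = \frac{9}{2} - \frac{11}{20} = \frac{79}{20} \approx 3.95$)
$P^{2} = \left(\frac{79}{20}\right)^{2} = \frac{6241}{400}$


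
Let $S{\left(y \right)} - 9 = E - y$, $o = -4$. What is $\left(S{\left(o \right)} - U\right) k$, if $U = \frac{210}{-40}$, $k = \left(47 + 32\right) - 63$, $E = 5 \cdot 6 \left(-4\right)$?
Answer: $-1628$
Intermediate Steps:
$E = -120$ ($E = 30 \left(-4\right) = -120$)
$S{\left(y \right)} = -111 - y$ ($S{\left(y \right)} = 9 - \left(120 + y\right) = -111 - y$)
$k = 16$ ($k = 79 - 63 = 16$)
$U = - \frac{21}{4}$ ($U = 210 \left(- \frac{1}{40}\right) = - \frac{21}{4} \approx -5.25$)
$\left(S{\left(o \right)} - U\right) k = \left(\left(-111 - -4\right) - - \frac{21}{4}\right) 16 = \left(\left(-111 + 4\right) + \frac{21}{4}\right) 16 = \left(-107 + \frac{21}{4}\right) 16 = \left(- \frac{407}{4}\right) 16 = -1628$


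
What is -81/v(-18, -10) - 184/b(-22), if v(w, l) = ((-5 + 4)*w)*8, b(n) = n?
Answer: 1373/176 ≈ 7.8011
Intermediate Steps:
v(w, l) = -8*w (v(w, l) = -w*8 = -8*w)
-81/v(-18, -10) - 184/b(-22) = -81/((-8*(-18))) - 184/(-22) = -81/144 - 184*(-1/22) = -81*1/144 + 92/11 = -9/16 + 92/11 = 1373/176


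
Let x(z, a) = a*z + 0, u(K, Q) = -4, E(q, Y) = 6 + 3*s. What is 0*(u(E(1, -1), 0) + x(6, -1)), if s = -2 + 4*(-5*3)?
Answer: 0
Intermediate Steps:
s = -62 (s = -2 + 4*(-15) = -2 - 60 = -62)
E(q, Y) = -180 (E(q, Y) = 6 + 3*(-62) = 6 - 186 = -180)
x(z, a) = a*z
0*(u(E(1, -1), 0) + x(6, -1)) = 0*(-4 - 1*6) = 0*(-4 - 6) = 0*(-10) = 0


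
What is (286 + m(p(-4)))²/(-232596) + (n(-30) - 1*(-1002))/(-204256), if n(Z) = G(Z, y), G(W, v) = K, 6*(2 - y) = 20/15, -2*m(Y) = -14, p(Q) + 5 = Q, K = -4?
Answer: -170839463/456818544 ≈ -0.37398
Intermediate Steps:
p(Q) = -5 + Q
m(Y) = 7 (m(Y) = -½*(-14) = 7)
y = 16/9 (y = 2 - 10/(3*15) = 2 - ⅙*4/3 = 2 - 2/9 = 16/9 ≈ 1.7778)
G(W, v) = -4
n(Z) = -4
(286 + m(p(-4)))²/(-232596) + (n(-30) - 1*(-1002))/(-204256) = (286 + 7)²/(-232596) + (-4 - 1*(-1002))/(-204256) = 293²*(-1/232596) + (-4 + 1002)*(-1/204256) = 85849*(-1/232596) + 998*(-1/204256) = -85849/232596 - 499/102128 = -170839463/456818544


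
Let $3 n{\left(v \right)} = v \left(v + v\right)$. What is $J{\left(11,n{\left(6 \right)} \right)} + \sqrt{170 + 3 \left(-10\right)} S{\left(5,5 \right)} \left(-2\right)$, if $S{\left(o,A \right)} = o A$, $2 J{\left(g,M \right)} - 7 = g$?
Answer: $9 - 100 \sqrt{35} \approx -582.61$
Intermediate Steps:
$n{\left(v \right)} = \frac{2 v^{2}}{3}$ ($n{\left(v \right)} = \frac{v \left(v + v\right)}{3} = \frac{v 2 v}{3} = \frac{2 v^{2}}{3}$)
$J{\left(g,M \right)} = \frac{7}{2} + \frac{g}{2}$
$S{\left(o,A \right)} = A o$
$J{\left(11,n{\left(6 \right)} \right)} + \sqrt{170 + 3 \left(-10\right)} S{\left(5,5 \right)} \left(-2\right) = \left(\frac{7}{2} + \frac{1}{2} \cdot 11\right) + \sqrt{170 + 3 \left(-10\right)} 5 \cdot 5 \left(-2\right) = \left(\frac{7}{2} + \frac{11}{2}\right) + \sqrt{170 - 30} \cdot 25 \left(-2\right) = 9 + \sqrt{140} \left(-50\right) = 9 + 2 \sqrt{35} \left(-50\right) = 9 - 100 \sqrt{35}$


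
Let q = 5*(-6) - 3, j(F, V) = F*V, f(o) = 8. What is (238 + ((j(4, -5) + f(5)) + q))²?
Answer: 37249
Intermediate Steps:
q = -33 (q = -30 - 3 = -33)
(238 + ((j(4, -5) + f(5)) + q))² = (238 + ((4*(-5) + 8) - 33))² = (238 + ((-20 + 8) - 33))² = (238 + (-12 - 33))² = (238 - 45)² = 193² = 37249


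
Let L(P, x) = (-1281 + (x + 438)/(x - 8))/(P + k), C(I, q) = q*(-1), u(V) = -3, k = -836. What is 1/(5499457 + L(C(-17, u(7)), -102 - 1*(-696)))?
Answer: 244069/1342247345350 ≈ 1.8184e-7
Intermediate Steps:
C(I, q) = -q
L(P, x) = (-1281 + (438 + x)/(-8 + x))/(-836 + P) (L(P, x) = (-1281 + (x + 438)/(x - 8))/(P - 836) = (-1281 + (438 + x)/(-8 + x))/(-836 + P))
1/(5499457 + L(C(-17, u(7)), -102 - 1*(-696))) = 1/(5499457 + 2*(5343 - 640*(-102 - 1*(-696)))/(6688 - 836*(-102 - 1*(-696)) - (-8)*(-3) + (-1*(-3))*(-102 - 1*(-696)))) = 1/(5499457 + 2*(5343 - 640*(-102 + 696))/(6688 - 836*(-102 + 696) - 8*3 + 3*(-102 + 696))) = 1/(5499457 + 2*(5343 - 640*594)/(6688 - 836*594 - 24 + 3*594)) = 1/(5499457 + 2*(5343 - 380160)/(6688 - 496584 - 24 + 1782)) = 1/(5499457 + 2*(-374817)/(-488138)) = 1/(5499457 + 2*(-1/488138)*(-374817)) = 1/(5499457 + 374817/244069) = 1/(1342247345350/244069) = 244069/1342247345350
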